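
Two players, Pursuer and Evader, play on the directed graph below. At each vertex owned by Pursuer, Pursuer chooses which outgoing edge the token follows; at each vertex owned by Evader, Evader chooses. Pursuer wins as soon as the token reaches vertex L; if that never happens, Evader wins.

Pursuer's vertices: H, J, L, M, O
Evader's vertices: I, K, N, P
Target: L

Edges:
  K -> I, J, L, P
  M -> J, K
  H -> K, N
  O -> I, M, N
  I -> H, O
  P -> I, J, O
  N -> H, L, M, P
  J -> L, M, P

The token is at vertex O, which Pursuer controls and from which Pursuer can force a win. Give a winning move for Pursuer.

A0 = {L}
A1: add {J} — J (Pursuer) has J→L.
A2: add {M} — M (Pursuer) has M→J.
A3: add {O} — O (Pursuer) has O→M.
A4 = A3; e.g. H (Pursuer) has no edge into A3. Fixed point.
From O, successor M is in the attractor (rank 2); the other successors I, N are not.

M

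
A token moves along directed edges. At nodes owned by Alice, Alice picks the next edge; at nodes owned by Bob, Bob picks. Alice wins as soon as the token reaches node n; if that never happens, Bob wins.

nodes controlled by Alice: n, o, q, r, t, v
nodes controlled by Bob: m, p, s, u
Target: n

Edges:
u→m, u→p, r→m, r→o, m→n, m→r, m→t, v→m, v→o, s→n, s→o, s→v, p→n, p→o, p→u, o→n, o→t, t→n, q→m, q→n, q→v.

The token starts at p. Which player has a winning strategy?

Bob

A0 = {n}
A1: add {o, q, t} — o (Alice) has o→n; q (Alice) has q→n; t (Alice) has t→n.
A2: add {r, v} — r (Alice) has r→o; v (Alice) has v→o.
A3: add {m, s} — m (Bob): all of {n, r, t} already in; s (Bob): all of {n, o, v} already in.
A4 = A3; e.g. p (Bob) can still go to u. Fixed point.
p never enters the attractor, so Bob can avoid the target forever.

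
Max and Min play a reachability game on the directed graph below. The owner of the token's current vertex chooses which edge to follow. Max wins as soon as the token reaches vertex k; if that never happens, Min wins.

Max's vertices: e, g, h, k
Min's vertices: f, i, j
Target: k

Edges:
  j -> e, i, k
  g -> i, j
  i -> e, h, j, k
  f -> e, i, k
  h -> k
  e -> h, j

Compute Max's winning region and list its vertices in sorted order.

A0 = {k}
A1: add {h} — h (Max) has h→k.
A2: add {e} — e (Max) has e→h.
A3 = A2; e.g. f (Min) can still go to i. Fixed point.
Max's winning region = {e, h, k}.

e, h, k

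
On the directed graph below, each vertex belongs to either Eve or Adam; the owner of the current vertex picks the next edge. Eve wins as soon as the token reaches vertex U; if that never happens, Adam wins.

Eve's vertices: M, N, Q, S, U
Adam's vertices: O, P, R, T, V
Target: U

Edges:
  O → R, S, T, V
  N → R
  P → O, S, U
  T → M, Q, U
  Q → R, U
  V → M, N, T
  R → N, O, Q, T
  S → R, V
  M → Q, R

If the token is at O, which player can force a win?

Adam

A0 = {U}
A1: add {Q} — Q (Eve) has Q→U.
A2: add {M} — M (Eve) has M→Q.
A3: add {T} — T (Adam): all of {M, Q, U} already in.
A4 = A3; e.g. N (Eve) has no edge into A3. Fixed point.
O never enters the attractor, so Adam can avoid the target forever.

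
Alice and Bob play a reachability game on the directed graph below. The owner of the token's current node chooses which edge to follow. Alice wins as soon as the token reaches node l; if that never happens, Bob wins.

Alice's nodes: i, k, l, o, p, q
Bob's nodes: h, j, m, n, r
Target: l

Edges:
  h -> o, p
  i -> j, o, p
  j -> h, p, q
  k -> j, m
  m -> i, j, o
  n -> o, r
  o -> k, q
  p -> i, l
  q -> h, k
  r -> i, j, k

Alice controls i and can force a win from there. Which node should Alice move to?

p

A0 = {l}
A1: add {p} — p (Alice) has p→l.
A2: add {i} — i (Alice) has i→p.
A3 = A2; e.g. h (Bob) can still go to o. Fixed point.
From i, successor p is in the attractor (rank 1); the other successors j, o are not.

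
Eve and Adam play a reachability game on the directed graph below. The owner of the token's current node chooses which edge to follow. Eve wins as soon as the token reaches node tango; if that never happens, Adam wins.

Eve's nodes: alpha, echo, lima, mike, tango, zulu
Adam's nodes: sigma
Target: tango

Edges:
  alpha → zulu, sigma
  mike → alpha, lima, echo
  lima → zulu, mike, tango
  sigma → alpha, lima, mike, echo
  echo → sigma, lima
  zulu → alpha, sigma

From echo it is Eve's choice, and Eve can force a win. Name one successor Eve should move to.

A0 = {tango}
A1: add {lima} — lima (Eve) has lima→tango.
A2: add {echo, mike} — mike (Eve) has mike→lima; echo (Eve) has echo→lima.
A3 = A2; e.g. alpha (Eve) has no edge into A2. Fixed point.
From echo, successor lima is in the attractor (rank 1); the other successor sigma is not.

lima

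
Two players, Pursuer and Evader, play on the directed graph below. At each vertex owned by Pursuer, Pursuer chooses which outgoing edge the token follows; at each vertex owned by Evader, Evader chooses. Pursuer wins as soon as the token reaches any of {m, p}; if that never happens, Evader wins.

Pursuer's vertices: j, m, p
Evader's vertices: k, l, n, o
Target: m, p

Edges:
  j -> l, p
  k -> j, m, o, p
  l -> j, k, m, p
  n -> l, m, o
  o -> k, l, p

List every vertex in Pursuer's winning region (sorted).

j, m, p

A0 = {m, p}
A1: add {j} — j (Pursuer) has j→p.
A2 = A1; e.g. k (Evader) can still go to o. Fixed point.
Pursuer's winning region = {j, m, p}.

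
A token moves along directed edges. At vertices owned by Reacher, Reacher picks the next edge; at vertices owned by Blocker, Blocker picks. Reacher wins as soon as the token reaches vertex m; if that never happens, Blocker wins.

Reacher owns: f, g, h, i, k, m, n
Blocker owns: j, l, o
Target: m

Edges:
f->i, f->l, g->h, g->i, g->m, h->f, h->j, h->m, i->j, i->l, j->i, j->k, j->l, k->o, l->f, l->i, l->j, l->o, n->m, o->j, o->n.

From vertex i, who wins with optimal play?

A0 = {m}
A1: add {g, h, n} — g (Reacher) has g→m; h (Reacher) has h→m; n (Reacher) has n→m.
A2 = A1; e.g. f (Reacher) has no edge into A1. Fixed point.
i never enters the attractor, so Blocker can avoid the target forever.

Blocker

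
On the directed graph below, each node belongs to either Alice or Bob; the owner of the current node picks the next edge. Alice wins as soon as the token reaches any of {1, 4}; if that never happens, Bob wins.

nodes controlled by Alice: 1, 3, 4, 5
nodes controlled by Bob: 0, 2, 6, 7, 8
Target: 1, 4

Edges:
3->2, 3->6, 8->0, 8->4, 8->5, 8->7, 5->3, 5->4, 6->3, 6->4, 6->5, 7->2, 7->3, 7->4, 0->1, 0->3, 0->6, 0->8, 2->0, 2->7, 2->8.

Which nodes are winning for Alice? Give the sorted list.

1, 4, 5

A0 = {1, 4}
A1: add {5} — 5 (Alice) has 5→4.
A2 = A1; e.g. 0 (Bob) can still go to 3. Fixed point.
Alice's winning region = {1, 4, 5}.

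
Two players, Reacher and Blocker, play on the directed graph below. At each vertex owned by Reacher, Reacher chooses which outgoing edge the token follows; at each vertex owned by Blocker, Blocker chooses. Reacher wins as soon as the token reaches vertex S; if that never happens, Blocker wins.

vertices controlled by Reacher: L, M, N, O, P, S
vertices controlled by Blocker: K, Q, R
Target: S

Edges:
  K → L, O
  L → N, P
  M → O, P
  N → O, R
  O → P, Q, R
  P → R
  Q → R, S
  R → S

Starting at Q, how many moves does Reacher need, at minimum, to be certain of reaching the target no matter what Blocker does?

A0 = {S}
A1: add {R} — R (Blocker): all of {S} already in.
A2: add {N, O, P, Q} — N (Reacher) has N→R; O (Reacher) has O→R; P (Reacher) has P→R; Q (Blocker): all of {R, S} already in.
Q enters the attractor at level 2, so Reacher can force the target in 2 moves from there.

2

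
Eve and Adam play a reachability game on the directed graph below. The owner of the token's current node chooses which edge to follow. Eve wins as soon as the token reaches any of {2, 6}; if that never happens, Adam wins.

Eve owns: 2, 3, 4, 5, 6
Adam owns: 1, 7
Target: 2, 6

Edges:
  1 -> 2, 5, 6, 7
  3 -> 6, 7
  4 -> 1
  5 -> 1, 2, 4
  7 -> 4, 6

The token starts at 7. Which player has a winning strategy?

Adam

A0 = {2, 6}
A1: add {3, 5} — 3 (Eve) has 3→6; 5 (Eve) has 5→2.
A2 = A1; e.g. 1 (Adam) can still go to 7. Fixed point.
7 never enters the attractor, so Adam can avoid the target forever.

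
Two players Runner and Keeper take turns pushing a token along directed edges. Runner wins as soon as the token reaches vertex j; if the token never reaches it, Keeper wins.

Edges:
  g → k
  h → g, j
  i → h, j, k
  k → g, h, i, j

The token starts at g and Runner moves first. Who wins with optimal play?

Track states (vertex, player-to-move).
A0 = {(j,Runner), (j,Keeper)}
A1: add {(h,Runner), (i,Runner), (k,Runner)}.
A2: add {(g,Keeper), (i,Keeper)}.
A3 = A2; e.g. (g,Runner) stays out. (g,Runner) never enters ⇒ Keeper avoids the target.

Keeper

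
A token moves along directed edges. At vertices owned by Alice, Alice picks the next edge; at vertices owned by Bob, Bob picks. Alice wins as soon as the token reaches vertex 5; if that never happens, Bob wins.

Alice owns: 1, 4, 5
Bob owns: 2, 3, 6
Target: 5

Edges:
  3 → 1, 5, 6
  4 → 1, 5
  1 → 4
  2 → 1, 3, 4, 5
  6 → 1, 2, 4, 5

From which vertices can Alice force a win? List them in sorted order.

A0 = {5}
A1: add {4} — 4 (Alice) has 4→5.
A2: add {1} — 1 (Alice) has 1→4.
A3 = A2; e.g. 2 (Bob) can still go to 3. Fixed point.
Alice's winning region = {1, 4, 5}.

1, 4, 5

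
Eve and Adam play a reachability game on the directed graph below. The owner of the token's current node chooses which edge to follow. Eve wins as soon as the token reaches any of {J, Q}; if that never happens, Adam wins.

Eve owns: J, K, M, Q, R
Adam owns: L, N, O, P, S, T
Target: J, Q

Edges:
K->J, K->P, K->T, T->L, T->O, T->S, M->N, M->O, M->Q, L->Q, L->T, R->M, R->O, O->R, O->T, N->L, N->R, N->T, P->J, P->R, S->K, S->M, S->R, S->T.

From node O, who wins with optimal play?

A0 = {J, Q}
A1: add {K, M} — K (Eve) has K→J; M (Eve) has M→Q.
A2: add {R} — R (Eve) has R→M.
A3: add {P} — P (Adam): all of {J, R} already in.
A4 = A3; e.g. L (Adam) can still go to T. Fixed point.
O never enters the attractor, so Adam can avoid the target forever.

Adam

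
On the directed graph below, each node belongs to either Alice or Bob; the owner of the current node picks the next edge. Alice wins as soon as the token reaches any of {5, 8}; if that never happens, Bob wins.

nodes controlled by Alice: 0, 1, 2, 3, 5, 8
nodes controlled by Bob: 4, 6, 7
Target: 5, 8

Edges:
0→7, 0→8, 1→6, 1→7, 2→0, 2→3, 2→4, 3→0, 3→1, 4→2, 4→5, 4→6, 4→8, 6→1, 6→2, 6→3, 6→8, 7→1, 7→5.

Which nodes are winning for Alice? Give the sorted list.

0, 2, 3, 5, 8

A0 = {5, 8}
A1: add {0} — 0 (Alice) has 0→8.
A2: add {2, 3} — 2 (Alice) has 2→0; 3 (Alice) has 3→0.
A3 = A2; e.g. 1 (Alice) has no edge into A2. Fixed point.
Alice's winning region = {0, 2, 3, 5, 8}.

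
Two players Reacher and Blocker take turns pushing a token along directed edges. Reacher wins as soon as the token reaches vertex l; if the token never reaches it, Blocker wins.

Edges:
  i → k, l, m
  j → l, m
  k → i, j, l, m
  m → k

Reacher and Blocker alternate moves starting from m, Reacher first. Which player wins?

Blocker

Track states (vertex, player-to-move).
A0 = {(l,Reacher), (l,Blocker)}
A1: add {(i,Reacher), (j,Reacher), (k,Reacher)}.
A2: add {(m,Blocker)}.
A3 = A2; e.g. (i,Blocker) stays out. (m,Reacher) never enters ⇒ Blocker avoids the target.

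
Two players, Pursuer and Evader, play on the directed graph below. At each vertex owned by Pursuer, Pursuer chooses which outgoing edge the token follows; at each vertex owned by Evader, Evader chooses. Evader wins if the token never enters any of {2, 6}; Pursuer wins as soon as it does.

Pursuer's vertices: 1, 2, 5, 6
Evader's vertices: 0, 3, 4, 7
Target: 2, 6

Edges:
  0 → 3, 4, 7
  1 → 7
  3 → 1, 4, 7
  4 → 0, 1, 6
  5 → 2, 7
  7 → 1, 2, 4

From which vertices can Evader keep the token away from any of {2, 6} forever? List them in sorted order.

0, 1, 3, 4, 7

A0 = {2, 6}
A1: add {5} — 5 (Pursuer) has 5→2.
A2 = A1; e.g. 0 (Evader) can still go to 3. Fixed point.
Pursuer's attractor = {2, 5, 6}; Evader avoids the target exactly from the complement.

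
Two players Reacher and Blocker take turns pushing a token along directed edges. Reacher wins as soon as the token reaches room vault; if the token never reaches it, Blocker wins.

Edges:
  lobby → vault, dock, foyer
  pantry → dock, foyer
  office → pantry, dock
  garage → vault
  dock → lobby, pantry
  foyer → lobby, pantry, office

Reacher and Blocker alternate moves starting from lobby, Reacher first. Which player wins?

Reacher

Track states (vertex, player-to-move).
A0 = {(vault,Reacher), (vault,Blocker)}
A1: add {(lobby,Reacher), (garage,Reacher), (garage,Blocker)}.
(lobby,Reacher) ∈ A1 ⇒ Reacher forces the target.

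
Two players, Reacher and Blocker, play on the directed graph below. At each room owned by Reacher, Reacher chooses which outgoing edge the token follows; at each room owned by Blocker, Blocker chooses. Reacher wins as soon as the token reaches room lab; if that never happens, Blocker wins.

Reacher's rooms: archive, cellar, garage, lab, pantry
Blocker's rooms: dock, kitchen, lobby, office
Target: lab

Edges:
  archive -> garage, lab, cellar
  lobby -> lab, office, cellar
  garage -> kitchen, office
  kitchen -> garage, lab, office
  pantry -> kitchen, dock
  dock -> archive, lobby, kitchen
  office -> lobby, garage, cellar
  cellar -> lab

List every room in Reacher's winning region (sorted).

A0 = {lab}
A1: add {archive, cellar} — archive (Reacher) has archive→lab; cellar (Reacher) has cellar→lab.
A2 = A1; e.g. lobby (Blocker) can still go to office. Fixed point.
Reacher's winning region = {archive, cellar, lab}.

archive, cellar, lab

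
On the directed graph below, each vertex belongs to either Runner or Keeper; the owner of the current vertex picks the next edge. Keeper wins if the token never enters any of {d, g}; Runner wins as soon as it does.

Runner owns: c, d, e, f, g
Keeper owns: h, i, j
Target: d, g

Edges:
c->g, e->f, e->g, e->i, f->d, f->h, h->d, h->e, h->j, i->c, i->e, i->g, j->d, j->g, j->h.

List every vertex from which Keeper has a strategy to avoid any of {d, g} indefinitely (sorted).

A0 = {d, g}
A1: add {c, e, f} — c (Runner) has c→g; e (Runner) has e→g; f (Runner) has f→d.
A2: add {i} — i (Keeper): all of {c, e, g} already in.
A3 = A2; e.g. h (Keeper) can still go to j. Fixed point.
Runner's attractor = {c, d, e, f, g, i}; Keeper avoids the target exactly from the complement.

h, j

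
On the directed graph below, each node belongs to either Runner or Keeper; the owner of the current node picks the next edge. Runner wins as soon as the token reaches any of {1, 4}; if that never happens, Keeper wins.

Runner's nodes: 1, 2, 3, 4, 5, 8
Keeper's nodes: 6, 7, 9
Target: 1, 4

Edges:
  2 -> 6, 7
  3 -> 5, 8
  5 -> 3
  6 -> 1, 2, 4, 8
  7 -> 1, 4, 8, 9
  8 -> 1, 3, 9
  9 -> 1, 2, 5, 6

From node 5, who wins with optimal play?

Runner

A0 = {1, 4}
A1: add {8} — 8 (Runner) has 8→1.
A2: add {3} — 3 (Runner) has 3→8.
A3: add {5} — 5 (Runner) has 5→3.
A4 = A3; e.g. 2 (Runner) has no edge into A3. Fixed point.
5 ∈ A3, so Runner can force the target.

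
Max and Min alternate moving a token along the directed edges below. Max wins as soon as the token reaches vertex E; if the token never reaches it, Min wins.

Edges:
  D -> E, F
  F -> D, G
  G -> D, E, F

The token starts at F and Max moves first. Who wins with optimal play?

Min

Track states (vertex, player-to-move).
A0 = {(E,Max), (E,Min)}
A1: add {(D,Max), (G,Max)}.
A2: add {(F,Min)}.
A3 = A2; e.g. (D,Min) stays out. (F,Max) never enters ⇒ Min avoids the target.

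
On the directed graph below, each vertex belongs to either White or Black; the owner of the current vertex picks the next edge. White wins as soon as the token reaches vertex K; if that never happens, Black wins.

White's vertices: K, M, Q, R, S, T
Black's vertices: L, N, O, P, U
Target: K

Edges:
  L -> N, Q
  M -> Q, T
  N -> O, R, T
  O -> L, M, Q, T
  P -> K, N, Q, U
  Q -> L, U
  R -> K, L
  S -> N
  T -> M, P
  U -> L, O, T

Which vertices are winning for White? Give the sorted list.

K, R

A0 = {K}
A1: add {R} — R (White) has R→K.
A2 = A1; e.g. L (Black) can still go to N. Fixed point.
White's winning region = {K, R}.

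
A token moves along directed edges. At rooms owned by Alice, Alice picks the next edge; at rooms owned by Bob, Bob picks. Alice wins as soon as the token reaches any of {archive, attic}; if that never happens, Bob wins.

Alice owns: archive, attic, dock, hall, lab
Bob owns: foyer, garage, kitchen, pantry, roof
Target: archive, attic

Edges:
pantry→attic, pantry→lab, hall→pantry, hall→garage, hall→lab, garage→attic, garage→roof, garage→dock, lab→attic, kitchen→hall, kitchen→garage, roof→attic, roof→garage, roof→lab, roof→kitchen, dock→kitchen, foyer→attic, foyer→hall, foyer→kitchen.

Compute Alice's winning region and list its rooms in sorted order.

A0 = {archive, attic}
A1: add {lab} — lab (Alice) has lab→attic.
A2: add {hall, pantry} — pantry (Bob): all of {attic, lab} already in; hall (Alice) has hall→lab.
A3 = A2; e.g. garage (Bob) can still go to roof. Fixed point.
Alice's winning region = {archive, attic, hall, lab, pantry}.

archive, attic, hall, lab, pantry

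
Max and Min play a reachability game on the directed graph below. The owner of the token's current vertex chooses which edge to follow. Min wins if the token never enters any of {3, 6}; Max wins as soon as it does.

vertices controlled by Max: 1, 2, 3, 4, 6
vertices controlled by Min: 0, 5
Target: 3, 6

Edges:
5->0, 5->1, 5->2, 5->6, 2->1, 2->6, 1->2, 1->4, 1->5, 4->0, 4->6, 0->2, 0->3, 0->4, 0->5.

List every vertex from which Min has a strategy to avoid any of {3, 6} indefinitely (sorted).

0, 5

A0 = {3, 6}
A1: add {2, 4} — 2 (Max) has 2→6; 4 (Max) has 4→6.
A2: add {1} — 1 (Max) has 1→2.
A3 = A2; e.g. 0 (Min) can still go to 5. Fixed point.
Max's attractor = {1, 2, 3, 4, 6}; Min avoids the target exactly from the complement.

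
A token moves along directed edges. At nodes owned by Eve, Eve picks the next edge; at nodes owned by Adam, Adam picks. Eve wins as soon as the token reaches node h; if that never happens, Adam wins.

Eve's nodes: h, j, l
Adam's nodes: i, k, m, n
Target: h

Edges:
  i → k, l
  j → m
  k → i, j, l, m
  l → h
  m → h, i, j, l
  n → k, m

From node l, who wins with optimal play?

A0 = {h}
A1: add {l} — l (Eve) has l→h.
A2 = A1; e.g. i (Adam) can still go to k. Fixed point.
l ∈ A1, so Eve can force the target.

Eve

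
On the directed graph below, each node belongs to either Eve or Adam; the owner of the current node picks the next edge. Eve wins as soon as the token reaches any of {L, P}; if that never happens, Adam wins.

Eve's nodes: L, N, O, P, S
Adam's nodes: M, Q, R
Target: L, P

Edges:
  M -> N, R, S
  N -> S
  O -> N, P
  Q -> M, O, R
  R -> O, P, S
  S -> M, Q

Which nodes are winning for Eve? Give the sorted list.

A0 = {L, P}
A1: add {O} — O (Eve) has O→P.
A2 = A1; e.g. M (Adam) can still go to N. Fixed point.
Eve's winning region = {L, O, P}.

L, O, P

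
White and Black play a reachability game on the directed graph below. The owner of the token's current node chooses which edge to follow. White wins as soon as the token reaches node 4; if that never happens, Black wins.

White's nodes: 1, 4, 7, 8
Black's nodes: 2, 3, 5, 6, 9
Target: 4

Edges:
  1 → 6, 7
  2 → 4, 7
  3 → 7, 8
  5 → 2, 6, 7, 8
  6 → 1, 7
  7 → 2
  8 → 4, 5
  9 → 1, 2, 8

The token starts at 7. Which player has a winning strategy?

Black

A0 = {4}
A1: add {8} — 8 (White) has 8→4.
A2 = A1; e.g. 1 (White) has no edge into A1. Fixed point.
7 never enters the attractor, so Black can avoid the target forever.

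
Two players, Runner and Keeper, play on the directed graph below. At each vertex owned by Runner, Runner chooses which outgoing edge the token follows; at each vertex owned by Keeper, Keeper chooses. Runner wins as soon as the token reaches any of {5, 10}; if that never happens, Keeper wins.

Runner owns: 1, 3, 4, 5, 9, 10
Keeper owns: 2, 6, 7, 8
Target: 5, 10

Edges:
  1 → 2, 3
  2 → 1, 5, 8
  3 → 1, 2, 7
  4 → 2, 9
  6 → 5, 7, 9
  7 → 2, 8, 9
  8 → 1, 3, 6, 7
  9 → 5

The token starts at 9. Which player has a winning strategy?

Runner

A0 = {5, 10}
A1: add {9} — 9 (Runner) has 9→5.
9 ∈ A1, so Runner can force the target.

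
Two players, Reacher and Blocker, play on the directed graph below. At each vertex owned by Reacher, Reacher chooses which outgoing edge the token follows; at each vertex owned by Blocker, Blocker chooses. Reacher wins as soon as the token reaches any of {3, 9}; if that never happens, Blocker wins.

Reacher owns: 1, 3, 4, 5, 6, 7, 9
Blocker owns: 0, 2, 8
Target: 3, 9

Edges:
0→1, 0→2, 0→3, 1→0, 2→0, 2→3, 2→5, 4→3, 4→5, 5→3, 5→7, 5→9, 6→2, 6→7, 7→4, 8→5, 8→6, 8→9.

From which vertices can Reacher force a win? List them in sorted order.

A0 = {3, 9}
A1: add {4, 5} — 4 (Reacher) has 4→3; 5 (Reacher) has 5→3.
A2: add {7} — 7 (Reacher) has 7→4.
A3: add {6} — 6 (Reacher) has 6→7.
A4: add {8} — 8 (Blocker): all of {5, 6, 9} already in.
A5 = A4; e.g. 0 (Blocker) can still go to 1. Fixed point.
Reacher's winning region = {3, 4, 5, 6, 7, 8, 9}.

3, 4, 5, 6, 7, 8, 9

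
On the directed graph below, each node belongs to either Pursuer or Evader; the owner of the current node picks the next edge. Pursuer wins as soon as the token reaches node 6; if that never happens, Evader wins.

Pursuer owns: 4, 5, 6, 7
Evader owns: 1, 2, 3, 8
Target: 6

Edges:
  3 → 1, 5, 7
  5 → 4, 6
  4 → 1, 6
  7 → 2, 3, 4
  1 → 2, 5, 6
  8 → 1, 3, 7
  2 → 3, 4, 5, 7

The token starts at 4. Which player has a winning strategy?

Pursuer

A0 = {6}
A1: add {4, 5} — 4 (Pursuer) has 4→6; 5 (Pursuer) has 5→6.
4 ∈ A1, so Pursuer can force the target.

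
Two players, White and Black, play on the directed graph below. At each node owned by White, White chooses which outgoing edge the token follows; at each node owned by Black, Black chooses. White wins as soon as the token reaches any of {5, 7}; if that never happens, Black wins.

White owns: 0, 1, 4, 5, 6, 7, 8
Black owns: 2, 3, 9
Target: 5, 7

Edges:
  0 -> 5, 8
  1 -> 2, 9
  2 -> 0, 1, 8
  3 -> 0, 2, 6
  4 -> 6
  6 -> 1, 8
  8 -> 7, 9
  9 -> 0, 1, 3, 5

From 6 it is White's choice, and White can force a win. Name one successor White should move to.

8

A0 = {5, 7}
A1: add {0, 8} — 0 (White) has 0→5; 8 (White) has 8→7.
A2: add {6} — 6 (White) has 6→8.
A3: add {4} — 4 (White) has 4→6.
A4 = A3; e.g. 1 (White) has no edge into A3. Fixed point.
From 6, successor 8 is in the attractor (rank 1); the other successor 1 is not.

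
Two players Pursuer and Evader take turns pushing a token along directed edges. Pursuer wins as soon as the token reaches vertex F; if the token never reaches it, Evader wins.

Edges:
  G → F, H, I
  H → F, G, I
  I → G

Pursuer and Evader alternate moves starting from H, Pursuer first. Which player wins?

Track states (vertex, player-to-move).
A0 = {(F,Pursuer), (F,Evader)}
A1: add {(G,Pursuer), (H,Pursuer)}.
(H,Pursuer) ∈ A1 ⇒ Pursuer forces the target.

Pursuer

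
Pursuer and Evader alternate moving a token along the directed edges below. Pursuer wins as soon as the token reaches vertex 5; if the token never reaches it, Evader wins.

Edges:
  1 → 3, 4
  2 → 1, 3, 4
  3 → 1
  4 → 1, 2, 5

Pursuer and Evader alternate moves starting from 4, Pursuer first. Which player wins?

Pursuer

Track states (vertex, player-to-move).
A0 = {(5,Pursuer), (5,Evader)}
A1: add {(4,Pursuer)}.
(4,Pursuer) ∈ A1 ⇒ Pursuer forces the target.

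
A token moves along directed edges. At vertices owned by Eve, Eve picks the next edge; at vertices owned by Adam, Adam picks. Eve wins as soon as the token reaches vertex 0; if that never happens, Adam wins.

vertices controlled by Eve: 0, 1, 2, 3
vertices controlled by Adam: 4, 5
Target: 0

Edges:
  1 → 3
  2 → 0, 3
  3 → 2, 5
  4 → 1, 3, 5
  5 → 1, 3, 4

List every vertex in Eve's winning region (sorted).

A0 = {0}
A1: add {2} — 2 (Eve) has 2→0.
A2: add {3} — 3 (Eve) has 3→2.
A3: add {1} — 1 (Eve) has 1→3.
A4 = A3; e.g. 4 (Adam) can still go to 5. Fixed point.
Eve's winning region = {0, 1, 2, 3}.

0, 1, 2, 3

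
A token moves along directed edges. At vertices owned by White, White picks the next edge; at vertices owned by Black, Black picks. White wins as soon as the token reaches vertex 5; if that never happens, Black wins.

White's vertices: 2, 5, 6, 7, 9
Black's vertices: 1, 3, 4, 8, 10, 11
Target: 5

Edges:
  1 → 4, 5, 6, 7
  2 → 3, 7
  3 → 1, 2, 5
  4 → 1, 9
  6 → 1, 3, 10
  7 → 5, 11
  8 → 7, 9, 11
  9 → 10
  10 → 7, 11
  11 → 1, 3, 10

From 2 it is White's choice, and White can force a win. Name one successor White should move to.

7

A0 = {5}
A1: add {7} — 7 (White) has 7→5.
A2: add {2} — 2 (White) has 2→7.
A3 = A2; e.g. 1 (Black) can still go to 4. Fixed point.
From 2, successor 7 is in the attractor (rank 1); the other successor 3 is not.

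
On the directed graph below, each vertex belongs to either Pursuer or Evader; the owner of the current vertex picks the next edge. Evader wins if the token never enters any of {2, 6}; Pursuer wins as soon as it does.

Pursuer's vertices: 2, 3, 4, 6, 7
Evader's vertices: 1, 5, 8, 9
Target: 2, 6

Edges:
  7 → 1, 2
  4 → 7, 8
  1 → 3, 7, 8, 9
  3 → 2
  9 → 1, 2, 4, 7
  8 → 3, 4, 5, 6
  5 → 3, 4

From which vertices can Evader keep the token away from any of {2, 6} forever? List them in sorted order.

A0 = {2, 6}
A1: add {3, 7} — 3 (Pursuer) has 3→2; 7 (Pursuer) has 7→2.
A2: add {4} — 4 (Pursuer) has 4→7.
A3: add {5} — 5 (Evader): all of {3, 4} already in.
A4: add {8} — 8 (Evader): all of {3, 4, 5, 6} already in.
A5 = A4; e.g. 1 (Evader) can still go to 9. Fixed point.
Pursuer's attractor = {2, 3, 4, 5, 6, 7, 8}; Evader avoids the target exactly from the complement.

1, 9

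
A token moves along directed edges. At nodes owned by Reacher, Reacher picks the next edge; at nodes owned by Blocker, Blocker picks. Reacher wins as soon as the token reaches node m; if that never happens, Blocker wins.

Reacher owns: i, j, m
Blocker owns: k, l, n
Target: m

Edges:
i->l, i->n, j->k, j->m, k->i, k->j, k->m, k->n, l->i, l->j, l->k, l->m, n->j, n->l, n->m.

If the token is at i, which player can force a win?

A0 = {m}
A1: add {j} — j (Reacher) has j→m.
A2 = A1; e.g. i (Reacher) has no edge into A1. Fixed point.
i never enters the attractor, so Blocker can avoid the target forever.

Blocker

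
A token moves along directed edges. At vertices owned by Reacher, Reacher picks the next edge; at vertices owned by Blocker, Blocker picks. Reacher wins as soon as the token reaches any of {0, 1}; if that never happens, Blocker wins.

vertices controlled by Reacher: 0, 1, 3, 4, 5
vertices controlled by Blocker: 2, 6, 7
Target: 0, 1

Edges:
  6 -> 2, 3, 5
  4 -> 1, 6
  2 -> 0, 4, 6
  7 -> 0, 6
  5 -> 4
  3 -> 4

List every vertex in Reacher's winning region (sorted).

A0 = {0, 1}
A1: add {4} — 4 (Reacher) has 4→1.
A2: add {3, 5} — 3 (Reacher) has 3→4; 5 (Reacher) has 5→4.
A3 = A2; e.g. 2 (Blocker) can still go to 6. Fixed point.
Reacher's winning region = {0, 1, 3, 4, 5}.

0, 1, 3, 4, 5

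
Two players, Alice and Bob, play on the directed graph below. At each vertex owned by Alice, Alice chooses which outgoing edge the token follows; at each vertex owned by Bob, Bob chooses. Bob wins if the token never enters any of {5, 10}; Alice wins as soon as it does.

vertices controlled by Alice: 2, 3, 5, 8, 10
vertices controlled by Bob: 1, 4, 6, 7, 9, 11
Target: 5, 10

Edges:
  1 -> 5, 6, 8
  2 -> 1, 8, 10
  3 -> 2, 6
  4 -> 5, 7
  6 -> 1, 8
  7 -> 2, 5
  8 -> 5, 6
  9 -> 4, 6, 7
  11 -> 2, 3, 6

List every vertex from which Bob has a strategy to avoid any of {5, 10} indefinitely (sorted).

A0 = {5, 10}
A1: add {2, 8} — 2 (Alice) has 2→10; 8 (Alice) has 8→5.
A2: add {3, 7} — 3 (Alice) has 3→2; 7 (Bob): all of {2, 5} already in.
A3: add {4} — 4 (Bob): all of {5, 7} already in.
A4 = A3; e.g. 1 (Bob) can still go to 6. Fixed point.
Alice's attractor = {2, 3, 4, 5, 7, 8, 10}; Bob avoids the target exactly from the complement.

1, 6, 9, 11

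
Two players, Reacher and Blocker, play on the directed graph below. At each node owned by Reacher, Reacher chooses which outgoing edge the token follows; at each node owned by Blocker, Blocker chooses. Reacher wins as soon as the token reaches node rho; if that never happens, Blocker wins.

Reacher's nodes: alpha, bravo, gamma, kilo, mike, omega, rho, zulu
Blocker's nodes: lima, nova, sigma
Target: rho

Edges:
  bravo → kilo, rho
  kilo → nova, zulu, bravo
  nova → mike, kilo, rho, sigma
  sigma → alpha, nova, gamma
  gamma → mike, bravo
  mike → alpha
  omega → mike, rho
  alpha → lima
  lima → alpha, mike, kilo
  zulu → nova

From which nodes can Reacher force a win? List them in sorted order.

bravo, gamma, kilo, omega, rho

A0 = {rho}
A1: add {bravo, omega} — omega (Reacher) has omega→rho; bravo (Reacher) has bravo→rho.
A2: add {gamma, kilo} — kilo (Reacher) has kilo→bravo; gamma (Reacher) has gamma→bravo.
A3 = A2; e.g. alpha (Reacher) has no edge into A2. Fixed point.
Reacher's winning region = {bravo, gamma, kilo, omega, rho}.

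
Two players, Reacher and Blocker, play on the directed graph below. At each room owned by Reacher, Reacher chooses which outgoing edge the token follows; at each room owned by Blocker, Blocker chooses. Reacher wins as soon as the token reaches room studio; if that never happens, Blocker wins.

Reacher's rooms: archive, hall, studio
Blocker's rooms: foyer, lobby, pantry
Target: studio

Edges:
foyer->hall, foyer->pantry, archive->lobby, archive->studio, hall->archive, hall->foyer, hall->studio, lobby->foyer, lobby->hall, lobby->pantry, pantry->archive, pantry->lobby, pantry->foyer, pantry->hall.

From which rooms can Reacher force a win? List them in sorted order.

archive, hall, studio

A0 = {studio}
A1: add {archive, hall} — archive (Reacher) has archive→studio; hall (Reacher) has hall→studio.
A2 = A1; e.g. lobby (Blocker) can still go to foyer. Fixed point.
Reacher's winning region = {archive, hall, studio}.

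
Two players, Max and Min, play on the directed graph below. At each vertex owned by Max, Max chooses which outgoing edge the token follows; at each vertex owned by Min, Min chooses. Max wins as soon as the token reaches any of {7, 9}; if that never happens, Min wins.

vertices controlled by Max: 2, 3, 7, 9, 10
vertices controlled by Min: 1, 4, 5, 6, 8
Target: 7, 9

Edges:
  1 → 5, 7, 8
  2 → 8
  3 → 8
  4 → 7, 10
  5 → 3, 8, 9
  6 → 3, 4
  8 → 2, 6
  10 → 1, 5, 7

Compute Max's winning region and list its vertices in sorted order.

A0 = {7, 9}
A1: add {10} — 10 (Max) has 10→7.
A2: add {4} — 4 (Min): all of {7, 10} already in.
A3 = A2; e.g. 1 (Min) can still go to 5. Fixed point.
Max's winning region = {4, 7, 9, 10}.

4, 7, 9, 10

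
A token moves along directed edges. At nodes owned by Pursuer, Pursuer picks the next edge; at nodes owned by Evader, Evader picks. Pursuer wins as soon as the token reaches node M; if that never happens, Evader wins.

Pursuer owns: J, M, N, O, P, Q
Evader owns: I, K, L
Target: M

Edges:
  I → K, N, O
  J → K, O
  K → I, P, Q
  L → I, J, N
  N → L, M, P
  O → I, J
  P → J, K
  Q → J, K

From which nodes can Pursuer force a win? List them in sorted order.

M, N

A0 = {M}
A1: add {N} — N (Pursuer) has N→M.
A2 = A1; e.g. I (Evader) can still go to K. Fixed point.
Pursuer's winning region = {M, N}.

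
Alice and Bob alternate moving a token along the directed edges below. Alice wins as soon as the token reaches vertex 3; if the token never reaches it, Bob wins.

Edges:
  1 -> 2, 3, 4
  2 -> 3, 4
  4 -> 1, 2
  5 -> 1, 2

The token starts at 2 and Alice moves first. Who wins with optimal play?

Alice

Track states (vertex, player-to-move).
A0 = {(3,Alice), (3,Bob)}
A1: add {(1,Alice), (2,Alice)}.
(2,Alice) ∈ A1 ⇒ Alice forces the target.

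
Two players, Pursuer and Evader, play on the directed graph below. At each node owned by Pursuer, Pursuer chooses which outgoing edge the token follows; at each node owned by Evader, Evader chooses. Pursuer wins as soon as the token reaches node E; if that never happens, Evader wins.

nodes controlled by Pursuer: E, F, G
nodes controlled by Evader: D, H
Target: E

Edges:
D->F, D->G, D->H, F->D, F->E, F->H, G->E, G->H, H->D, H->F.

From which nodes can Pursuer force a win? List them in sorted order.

A0 = {E}
A1: add {F, G} — F (Pursuer) has F→E; G (Pursuer) has G→E.
A2 = A1; e.g. D (Evader) can still go to H. Fixed point.
Pursuer's winning region = {E, F, G}.

E, F, G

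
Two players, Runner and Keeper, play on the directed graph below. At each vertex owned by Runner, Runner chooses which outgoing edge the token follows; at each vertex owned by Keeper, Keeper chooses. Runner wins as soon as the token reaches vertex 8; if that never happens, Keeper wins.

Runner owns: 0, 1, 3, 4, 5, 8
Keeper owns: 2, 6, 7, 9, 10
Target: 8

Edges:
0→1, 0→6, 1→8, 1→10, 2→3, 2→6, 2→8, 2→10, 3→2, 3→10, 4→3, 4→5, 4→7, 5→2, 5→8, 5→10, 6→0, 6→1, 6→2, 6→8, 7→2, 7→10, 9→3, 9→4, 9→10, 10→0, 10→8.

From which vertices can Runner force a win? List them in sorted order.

0, 1, 3, 4, 5, 8, 9, 10

A0 = {8}
A1: add {1, 5} — 1 (Runner) has 1→8; 5 (Runner) has 5→8.
A2: add {0, 4} — 0 (Runner) has 0→1; 4 (Runner) has 4→5.
A3: add {10} — 10 (Keeper): all of {0, 8} already in.
A4: add {3} — 3 (Runner) has 3→10.
A5: add {9} — 9 (Keeper): all of {3, 4, 10} already in.
A6 = A5; e.g. 2 (Keeper) can still go to 6. Fixed point.
Runner's winning region = {0, 1, 3, 4, 5, 8, 9, 10}.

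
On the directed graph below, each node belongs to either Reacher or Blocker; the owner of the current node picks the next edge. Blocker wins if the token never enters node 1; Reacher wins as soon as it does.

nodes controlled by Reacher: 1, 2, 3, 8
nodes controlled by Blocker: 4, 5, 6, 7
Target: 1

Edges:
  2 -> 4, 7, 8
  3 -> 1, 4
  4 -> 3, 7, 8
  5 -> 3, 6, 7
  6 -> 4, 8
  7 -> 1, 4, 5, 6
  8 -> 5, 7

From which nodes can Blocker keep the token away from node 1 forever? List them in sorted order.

A0 = {1}
A1: add {3} — 3 (Reacher) has 3→1.
A2 = A1; e.g. 2 (Reacher) has no edge into A1. Fixed point.
Reacher's attractor = {1, 3}; Blocker avoids the target exactly from the complement.

2, 4, 5, 6, 7, 8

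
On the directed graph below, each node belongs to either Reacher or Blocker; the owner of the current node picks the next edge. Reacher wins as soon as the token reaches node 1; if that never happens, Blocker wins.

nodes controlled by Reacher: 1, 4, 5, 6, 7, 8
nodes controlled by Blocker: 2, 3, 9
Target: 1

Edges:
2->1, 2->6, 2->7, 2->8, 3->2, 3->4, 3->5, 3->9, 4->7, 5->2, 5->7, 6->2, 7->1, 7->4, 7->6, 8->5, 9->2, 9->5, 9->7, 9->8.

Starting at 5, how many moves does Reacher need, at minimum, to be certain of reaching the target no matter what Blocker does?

A0 = {1}
A1: add {7} — 7 (Reacher) has 7→1.
A2: add {4, 5} — 4 (Reacher) has 4→7; 5 (Reacher) has 5→7.
5 enters the attractor at level 2, so Reacher can force the target in 2 moves from there.

2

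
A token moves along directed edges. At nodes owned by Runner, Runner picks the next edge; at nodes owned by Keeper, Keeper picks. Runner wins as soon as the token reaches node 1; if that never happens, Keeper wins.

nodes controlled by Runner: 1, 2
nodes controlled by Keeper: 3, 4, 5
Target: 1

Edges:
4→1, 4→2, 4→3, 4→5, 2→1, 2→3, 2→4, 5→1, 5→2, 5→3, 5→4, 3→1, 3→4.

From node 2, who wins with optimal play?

Runner

A0 = {1}
A1: add {2} — 2 (Runner) has 2→1.
A2 = A1; e.g. 3 (Keeper) can still go to 4. Fixed point.
2 ∈ A1, so Runner can force the target.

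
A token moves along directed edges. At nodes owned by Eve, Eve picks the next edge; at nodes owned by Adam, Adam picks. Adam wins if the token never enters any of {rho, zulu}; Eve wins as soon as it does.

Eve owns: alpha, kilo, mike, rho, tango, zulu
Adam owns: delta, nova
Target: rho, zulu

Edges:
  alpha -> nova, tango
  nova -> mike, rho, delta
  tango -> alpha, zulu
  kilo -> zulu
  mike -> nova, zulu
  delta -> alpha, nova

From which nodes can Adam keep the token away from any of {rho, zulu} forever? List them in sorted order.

delta, nova

A0 = {rho, zulu}
A1: add {kilo, mike, tango} — tango (Eve) has tango→zulu; kilo (Eve) has kilo→zulu; mike (Eve) has mike→zulu.
A2: add {alpha} — alpha (Eve) has alpha→tango.
A3 = A2; e.g. nova (Adam) can still go to delta. Fixed point.
Eve's attractor = {alpha, kilo, mike, rho, tango, zulu}; Adam avoids the target exactly from the complement.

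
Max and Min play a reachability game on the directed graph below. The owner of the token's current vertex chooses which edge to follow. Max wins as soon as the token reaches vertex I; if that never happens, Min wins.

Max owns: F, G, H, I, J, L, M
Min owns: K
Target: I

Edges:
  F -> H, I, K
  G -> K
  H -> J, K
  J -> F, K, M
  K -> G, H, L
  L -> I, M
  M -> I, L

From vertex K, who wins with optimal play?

Min

A0 = {I}
A1: add {F, L, M} — F (Max) has F→I; L (Max) has L→I; M (Max) has M→I.
A2: add {J} — J (Max) has J→F.
A3: add {H} — H (Max) has H→J.
A4 = A3; e.g. G (Max) has no edge into A3. Fixed point.
K never enters the attractor, so Min can avoid the target forever.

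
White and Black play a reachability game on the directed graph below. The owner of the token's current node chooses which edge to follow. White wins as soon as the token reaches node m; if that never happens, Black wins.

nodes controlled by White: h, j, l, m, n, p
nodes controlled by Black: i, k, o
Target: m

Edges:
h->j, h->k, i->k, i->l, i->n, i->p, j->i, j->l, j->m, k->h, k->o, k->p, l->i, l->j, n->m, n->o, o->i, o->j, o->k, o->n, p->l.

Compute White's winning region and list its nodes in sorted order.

h, j, l, m, n, p

A0 = {m}
A1: add {j, n} — j (White) has j→m; n (White) has n→m.
A2: add {h, l} — h (White) has h→j; l (White) has l→j.
A3: add {p} — p (White) has p→l.
A4 = A3; e.g. i (Black) can still go to k. Fixed point.
White's winning region = {h, j, l, m, n, p}.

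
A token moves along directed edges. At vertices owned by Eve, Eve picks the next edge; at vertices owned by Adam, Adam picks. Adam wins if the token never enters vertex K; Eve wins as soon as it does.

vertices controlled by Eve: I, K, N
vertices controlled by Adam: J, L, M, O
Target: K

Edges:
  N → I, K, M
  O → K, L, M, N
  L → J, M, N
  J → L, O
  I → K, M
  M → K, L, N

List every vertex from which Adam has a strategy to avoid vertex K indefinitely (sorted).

A0 = {K}
A1: add {I, N} — I (Eve) has I→K; N (Eve) has N→K.
A2 = A1; e.g. J (Adam) can still go to L. Fixed point.
Eve's attractor = {I, K, N}; Adam avoids the target exactly from the complement.

J, L, M, O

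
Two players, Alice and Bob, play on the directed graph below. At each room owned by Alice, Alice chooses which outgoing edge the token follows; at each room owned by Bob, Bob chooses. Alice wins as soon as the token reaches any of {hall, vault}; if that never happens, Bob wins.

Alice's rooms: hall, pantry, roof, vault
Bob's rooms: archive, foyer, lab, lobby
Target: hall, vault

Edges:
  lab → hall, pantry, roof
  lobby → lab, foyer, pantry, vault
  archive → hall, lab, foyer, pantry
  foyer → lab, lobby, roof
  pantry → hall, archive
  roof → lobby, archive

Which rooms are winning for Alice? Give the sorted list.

hall, pantry, vault

A0 = {hall, vault}
A1: add {pantry} — pantry (Alice) has pantry→hall.
A2 = A1; e.g. lab (Bob) can still go to roof. Fixed point.
Alice's winning region = {hall, pantry, vault}.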